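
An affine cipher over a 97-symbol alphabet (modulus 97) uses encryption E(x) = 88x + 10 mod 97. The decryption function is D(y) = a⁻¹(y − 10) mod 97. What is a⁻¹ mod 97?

43

Run Euclid on (97, 88):
97 = 1·88 + 9
88 = 9·9 + 7
9 = 1·7 + 2
7 = 3·2 + 1
2 = 2·1 + 0
The gcd is 1. Working backward:
1 = 7 − 3·2
1 = −3·9 + 4·7
1 = 4·88 − 39·9
1 = −39·97 + 43·88
So 88·43 ≡ 1 (mod 97).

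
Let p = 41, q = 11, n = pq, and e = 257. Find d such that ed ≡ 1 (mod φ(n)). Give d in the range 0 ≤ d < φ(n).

193

φ(n) = (p−1)(q−1) = 40·10 = 400.
Need d with 257·d ≡ 1 (mod 400). Apply the extended Euclidean algorithm:
400 = 1×257 + 143
257 = 1×143 + 114
143 = 1×114 + 29
114 = 3×29 + 27
29 = 1×27 + 2
27 = 13×2 + 1
2 = 2×1 + 0
Back-substitute:
1 = 27 − 13·2
1 = −13·29 + 14·27
1 = 14·114 − 55·29
1 = −55·143 + 69·114
1 = 69·257 − 124·143
1 = −124·400 + 193·257
So 257·193 ≡ 1 (mod 400), hence d = 193.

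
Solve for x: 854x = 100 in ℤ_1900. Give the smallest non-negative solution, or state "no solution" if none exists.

First find gcd(854, 1900):
1900 = 2·854 + 192
854 = 4·192 + 86
192 = 2·86 + 20
86 = 4·20 + 6
20 = 3·6 + 2
6 = 3·2 + 0
gcd = 2 and 2 | 100, so solutions exist. Divide through by 2: 427x ≡ 50 (mod 950).
Now find 427⁻¹ mod 950:
950 = 2*427 + 96
427 = 4*96 + 43
96 = 2*43 + 10
43 = 4*10 + 3
10 = 3*3 + 1
3 = 3*1 + 0
Back-substitute:
1 = 10 − 3·3
1 = −3·43 + 13·10
1 = 13·96 − 29·43
1 = −29·427 + 129·96
1 = 129·950 − 287·427
So 427·(-287) ≡ 1 (mod 950), i.e. 427⁻¹ ≡ 663.
Then x ≡ 663·50 ≡ 850 (mod 950); the smallest non-negative solution is x = 850.

850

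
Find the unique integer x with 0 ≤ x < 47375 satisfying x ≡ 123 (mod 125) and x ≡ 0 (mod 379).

Write x = 123 + 125·k. Then 125·k ≡ 0 − 123 ≡ 256 (mod 379).
Need 125⁻¹ mod 379. Extended Euclid on (379, 125):
379 = 3*125 + 4
125 = 31*4 + 1
4 = 4*1 + 0
Back-substitute:
1 = 125 − 31·4
1 = −31·379 + 94·125
125⁻¹ ≡ 94 (mod 379), so k ≡ 94·256 ≡ 187 (mod 379).
x = 123 + 125·187 = 23498.

23498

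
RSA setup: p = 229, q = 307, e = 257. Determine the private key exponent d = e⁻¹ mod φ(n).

φ(n) = (p−1)(q−1) = 228·306 = 69768.
Need d with 257·d ≡ 1 (mod 69768). Apply the extended Euclidean algorithm:
69768 = 271·257 + 121
257 = 2·121 + 15
121 = 8·15 + 1
15 = 15·1 + 0
Back-substitute:
1 = 121 − 8·15
1 = −8·257 + 17·121
1 = 17·69768 − 4615·257
So 257·(-4615) ≡ 1 (mod 69768), hence d ≡ -4615 ≡ 65153 (mod 69768).

65153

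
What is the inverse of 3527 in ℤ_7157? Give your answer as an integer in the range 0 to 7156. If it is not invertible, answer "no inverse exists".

2293

Extended Euclidean algorithm:
7157 = 2×3527 + 103
3527 = 34×103 + 25
103 = 4×25 + 3
25 = 8×3 + 1
3 = 3×1 + 0
The gcd is 1. Working backward:
1 = 25 − 8·3
1 = −8·103 + 33·25
1 = 33·3527 − 1130·103
1 = −1130·7157 + 2293·3527
So 3527·2293 ≡ 1 (mod 7157).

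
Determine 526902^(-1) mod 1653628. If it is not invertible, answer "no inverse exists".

Euclidean algorithm on 1653628, 526902:
1653628 = 3×526902 + 72922
526902 = 7×72922 + 16448
72922 = 4×16448 + 7130
16448 = 2×7130 + 2188
7130 = 3×2188 + 566
2188 = 3×566 + 490
566 = 1×490 + 76
490 = 6×76 + 34
76 = 2×34 + 8
34 = 4×8 + 2
8 = 4×2 + 0
gcd(526902, 1653628) = 2 ≠ 1, so 526902 has no multiplicative inverse modulo 1653628.

no inverse exists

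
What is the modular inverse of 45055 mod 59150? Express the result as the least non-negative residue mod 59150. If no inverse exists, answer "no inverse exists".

no inverse exists

Euclidean algorithm on 59150, 45055:
59150 = 1×45055 + 14095
45055 = 3×14095 + 2770
14095 = 5×2770 + 245
2770 = 11×245 + 75
245 = 3×75 + 20
75 = 3×20 + 15
20 = 1×15 + 5
15 = 3×5 + 0
Since gcd = 5 > 1, 45055 is not a unit mod 59150.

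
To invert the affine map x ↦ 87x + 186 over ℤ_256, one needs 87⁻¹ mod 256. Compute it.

Apply the Euclidean algorithm to 256 and 87:
256 = 2*87 + 82
87 = 1*82 + 5
82 = 16*5 + 2
5 = 2*2 + 1
2 = 2*1 + 0
The gcd is 1. Working backward:
1 = 5 − 2·2
1 = −2·82 + 33·5
1 = 33·87 − 35·82
1 = −35·256 + 103·87
So 87·103 ≡ 1 (mod 256).

103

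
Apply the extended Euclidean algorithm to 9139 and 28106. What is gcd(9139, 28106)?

Euclidean algorithm:
28106 = 3*9139 + 689
9139 = 13*689 + 182
689 = 3*182 + 143
182 = 1*143 + 39
143 = 3*39 + 26
39 = 1*26 + 13
26 = 2*13 + 0
gcd(9139, 28106) = 13.
Working backward:
13 = 39 − 26
13 = −143 + 4·39
13 = 4·182 − 5·143
13 = −5·689 + 19·182
13 = 19·9139 − 252·689
13 = −252·28106 + 775·9139
So 13 = (-252)·28106 + (775)·9139.

13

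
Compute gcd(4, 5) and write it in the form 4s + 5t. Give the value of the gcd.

1

Repeated division:
5 = 1·4 + 1
4 = 4·1 + 0
gcd(4, 5) = 1.
Working backward:
1 = 5 − 4
So 1 = (1)·5 + (-1)·4.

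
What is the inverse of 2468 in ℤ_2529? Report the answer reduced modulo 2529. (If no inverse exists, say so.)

Run Euclid on (2529, 2468):
2529 = 1*2468 + 61
2468 = 40*61 + 28
61 = 2*28 + 5
28 = 5*5 + 3
5 = 1*3 + 2
3 = 1*2 + 1
2 = 2*1 + 0
gcd = 1, so the inverse exists. Back-substitute:
1 = 3 − 2
1 = −5 + 2·3
1 = 2·28 − 11·5
1 = −11·61 + 24·28
1 = 24·2468 − 971·61
1 = −971·2529 + 995·2468
So 2468·995 ≡ 1 (mod 2529).

995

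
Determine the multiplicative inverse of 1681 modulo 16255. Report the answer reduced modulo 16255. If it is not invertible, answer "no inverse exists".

3046

Run Euclid on (16255, 1681):
16255 = 9·1681 + 1126
1681 = 1·1126 + 555
1126 = 2·555 + 16
555 = 34·16 + 11
16 = 1·11 + 5
11 = 2·5 + 1
5 = 5·1 + 0
The gcd is 1. Working backward:
1 = 11 − 2·5
1 = −2·16 + 3·11
1 = 3·555 − 104·16
1 = −104·1126 + 211·555
1 = 211·1681 − 315·1126
1 = −315·16255 + 3046·1681
So 1681·3046 ≡ 1 (mod 16255).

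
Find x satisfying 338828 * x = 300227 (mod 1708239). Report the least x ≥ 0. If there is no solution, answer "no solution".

First find gcd(338828, 1708239):
1708239 = 5*338828 + 14099
338828 = 24*14099 + 452
14099 = 31*452 + 87
452 = 5*87 + 17
87 = 5*17 + 2
17 = 8*2 + 1
2 = 2*1 + 0
gcd = 1, so a unique solution mod 1708239 exists.
Back-substitute for the Bézout coefficients:
1 = 17 − 8·2
1 = −8·87 + 41·17
1 = 41·452 − 213·87
1 = −213·14099 + 6644·452
1 = 6644·338828 − 159669·14099
1 = −159669·1708239 + 804989·338828
So 338828·(804989) ≡ 1 (mod 1708239), giving 338828⁻¹ ≡ 804989.
x ≡ 338828⁻¹·300227 ≡ 804989·300227 ≡ 1195261 (mod 1708239).

1195261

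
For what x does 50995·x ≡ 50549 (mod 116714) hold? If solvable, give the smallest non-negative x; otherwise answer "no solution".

First find gcd(50995, 116714):
116714 = 2*50995 + 14724
50995 = 3*14724 + 6823
14724 = 2*6823 + 1078
6823 = 6*1078 + 355
1078 = 3*355 + 13
355 = 27*13 + 4
13 = 3*4 + 1
4 = 4*1 + 0
gcd = 1, so a unique solution mod 116714 exists.
Back-substitute for the Bézout coefficients:
1 = 13 − 3·4
1 = −3·355 + 82·13
1 = 82·1078 − 249·355
1 = −249·6823 + 1576·1078
1 = 1576·14724 − 3401·6823
1 = −3401·50995 + 11779·14724
1 = 11779·116714 − 26959·50995
So 50995·(-26959) ≡ 1 (mod 116714), giving 50995⁻¹ ≡ 89755.
x ≡ 50995⁻¹·50549 ≡ 89755·50549 ≡ 2173 (mod 116714).

2173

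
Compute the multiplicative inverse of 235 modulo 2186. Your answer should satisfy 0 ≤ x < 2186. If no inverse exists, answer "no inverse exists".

Apply the Euclidean algorithm to 2186 and 235:
2186 = 9×235 + 71
235 = 3×71 + 22
71 = 3×22 + 5
22 = 4×5 + 2
5 = 2×2 + 1
2 = 2×1 + 0
The gcd is 1. Working backward:
1 = 5 − 2·2
1 = −2·22 + 9·5
1 = 9·71 − 29·22
1 = −29·235 + 96·71
1 = 96·2186 − 893·235
So 235·(-893) ≡ 1 (mod 2186), and -893 ≡ 1293 (mod 2186).

1293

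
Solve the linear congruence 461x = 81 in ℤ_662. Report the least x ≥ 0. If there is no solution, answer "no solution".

49

First find gcd(461, 662):
662 = 1×461 + 201
461 = 2×201 + 59
201 = 3×59 + 24
59 = 2×24 + 11
24 = 2×11 + 2
11 = 5×2 + 1
2 = 2×1 + 0
gcd = 1, so a unique solution mod 662 exists.
Back-substitute for the Bézout coefficients:
1 = 11 − 5·2
1 = −5·24 + 11·11
1 = 11·59 − 27·24
1 = −27·201 + 92·59
1 = 92·461 − 211·201
1 = −211·662 + 303·461
So 461·(303) ≡ 1 (mod 662), giving 461⁻¹ ≡ 303.
x ≡ 461⁻¹·81 ≡ 303·81 ≡ 49 (mod 662).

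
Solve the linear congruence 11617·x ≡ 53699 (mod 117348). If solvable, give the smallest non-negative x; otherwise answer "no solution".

117191

First find gcd(11617, 117348):
117348 = 10*11617 + 1178
11617 = 9*1178 + 1015
1178 = 1*1015 + 163
1015 = 6*163 + 37
163 = 4*37 + 15
37 = 2*15 + 7
15 = 2*7 + 1
7 = 7*1 + 0
gcd = 1, so a unique solution mod 117348 exists.
Back-substitute for the Bézout coefficients:
1 = 15 − 2·7
1 = −2·37 + 5·15
1 = 5·163 − 22·37
1 = −22·1015 + 137·163
1 = 137·1178 − 159·1015
1 = −159·11617 + 1568·1178
1 = 1568·117348 − 15839·11617
So 11617·(-15839) ≡ 1 (mod 117348), giving 11617⁻¹ ≡ 101509.
x ≡ 11617⁻¹·53699 ≡ 101509·53699 ≡ 117191 (mod 117348).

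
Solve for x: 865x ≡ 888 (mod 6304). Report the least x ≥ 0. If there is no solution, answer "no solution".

First find gcd(865, 6304):
6304 = 7·865 + 249
865 = 3·249 + 118
249 = 2·118 + 13
118 = 9·13 + 1
13 = 13·1 + 0
gcd = 1, so a unique solution mod 6304 exists.
Back-substitute for the Bézout coefficients:
1 = 118 − 9·13
1 = −9·249 + 19·118
1 = 19·865 − 66·249
1 = −66·6304 + 481·865
So 865·(481) ≡ 1 (mod 6304), giving 865⁻¹ ≡ 481.
x ≡ 865⁻¹·888 ≡ 481·888 ≡ 4760 (mod 6304).

4760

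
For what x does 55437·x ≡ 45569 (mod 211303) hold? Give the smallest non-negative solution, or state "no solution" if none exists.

First find gcd(55437, 211303):
211303 = 3·55437 + 44992
55437 = 1·44992 + 10445
44992 = 4·10445 + 3212
10445 = 3·3212 + 809
3212 = 3·809 + 785
809 = 1·785 + 24
785 = 32·24 + 17
24 = 1·17 + 7
17 = 2·7 + 3
7 = 2·3 + 1
3 = 3·1 + 0
gcd = 1, so a unique solution mod 211303 exists.
Back-substitute for the Bézout coefficients:
1 = 7 − 2·3
1 = −2·17 + 5·7
1 = 5·24 − 7·17
1 = −7·785 + 229·24
1 = 229·809 − 236·785
1 = −236·3212 + 937·809
1 = 937·10445 − 3047·3212
1 = −3047·44992 + 13125·10445
1 = 13125·55437 − 16172·44992
1 = −16172·211303 + 61641·55437
So 55437·(61641) ≡ 1 (mod 211303), giving 55437⁻¹ ≡ 61641.
x ≡ 55437⁻¹·45569 ≡ 61641·45569 ≡ 67950 (mod 211303).

67950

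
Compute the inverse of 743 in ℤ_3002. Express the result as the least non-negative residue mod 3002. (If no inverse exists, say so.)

gcd(3002, 743) by repeated division:
3002 = 4·743 + 30
743 = 24·30 + 23
30 = 1·23 + 7
23 = 3·7 + 2
7 = 3·2 + 1
2 = 2·1 + 0
gcd = 1, so the inverse exists. Back-substitute:
1 = 7 − 3·2
1 = −3·23 + 10·7
1 = 10·30 − 13·23
1 = −13·743 + 322·30
1 = 322·3002 − 1301·743
So 743·(-1301) ≡ 1 (mod 3002), and -1301 ≡ 1701 (mod 3002).

1701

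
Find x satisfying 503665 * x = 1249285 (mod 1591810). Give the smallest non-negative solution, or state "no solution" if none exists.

First find gcd(503665, 1591810):
1591810 = 3·503665 + 80815
503665 = 6·80815 + 18775
80815 = 4·18775 + 5715
18775 = 3·5715 + 1630
5715 = 3·1630 + 825
1630 = 1·825 + 805
825 = 1·805 + 20
805 = 40·20 + 5
20 = 4·5 + 0
gcd = 5 and 5 | 1249285, so solutions exist. Divide through by 5: 100733x ≡ 249857 (mod 318362).
Now find 100733⁻¹ mod 318362:
318362 = 3*100733 + 16163
100733 = 6*16163 + 3755
16163 = 4*3755 + 1143
3755 = 3*1143 + 326
1143 = 3*326 + 165
326 = 1*165 + 161
165 = 1*161 + 4
161 = 40*4 + 1
4 = 4*1 + 0
Back-substitute:
1 = 161 − 40·4
1 = −40·165 + 41·161
1 = 41·326 − 81·165
1 = −81·1143 + 284·326
1 = 284·3755 − 933·1143
1 = −933·16163 + 4016·3755
1 = 4016·100733 − 25029·16163
1 = −25029·318362 + 79103·100733
So 100733⁻¹ ≡ 79103 (mod 318362).
Then x ≡ 79103·249857 ≡ 206949 (mod 318362); the smallest non-negative solution is x = 206949.

206949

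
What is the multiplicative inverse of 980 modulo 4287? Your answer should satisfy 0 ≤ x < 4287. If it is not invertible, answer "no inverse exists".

Extended Euclidean algorithm:
4287 = 4*980 + 367
980 = 2*367 + 246
367 = 1*246 + 121
246 = 2*121 + 4
121 = 30*4 + 1
4 = 4*1 + 0
Since gcd(980, 4287) = 1, back-substitute to write 1 as a combination:
1 = 121 − 30·4
1 = −30·246 + 61·121
1 = 61·367 − 91·246
1 = −91·980 + 243·367
1 = 243·4287 − 1063·980
So 980·(-1063) ≡ 1 (mod 4287), and -1063 ≡ 3224 (mod 4287).

3224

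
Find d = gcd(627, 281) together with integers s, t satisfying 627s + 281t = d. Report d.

Repeated division:
627 = 2×281 + 65
281 = 4×65 + 21
65 = 3×21 + 2
21 = 10×2 + 1
2 = 2×1 + 0
gcd(627, 281) = 1.
Working backward:
1 = 21 − 10·2
1 = −10·65 + 31·21
1 = 31·281 − 134·65
1 = −134·627 + 299·281
So 1 = (-134)·627 + (299)·281.

1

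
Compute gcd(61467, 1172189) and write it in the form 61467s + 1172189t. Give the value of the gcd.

1

Euclidean algorithm:
1172189 = 19*61467 + 4316
61467 = 14*4316 + 1043
4316 = 4*1043 + 144
1043 = 7*144 + 35
144 = 4*35 + 4
35 = 8*4 + 3
4 = 1*3 + 1
3 = 3*1 + 0
gcd(61467, 1172189) = 1.
Back-substituting:
1 = 4 − 3
1 = −35 + 9·4
1 = 9·144 − 37·35
1 = −37·1043 + 268·144
1 = 268·4316 − 1109·1043
1 = −1109·61467 + 15794·4316
1 = 15794·1172189 − 301195·61467
So 1 = (15794)·1172189 + (-301195)·61467.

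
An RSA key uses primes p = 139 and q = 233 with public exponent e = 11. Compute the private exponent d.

φ(n) = (p−1)(q−1) = 138·232 = 32016.
Need d with 11·d ≡ 1 (mod 32016). Apply the extended Euclidean algorithm:
32016 = 2910*11 + 6
11 = 1*6 + 5
6 = 1*5 + 1
5 = 5*1 + 0
Back-substitute:
1 = 6 − 5
1 = −11 + 2·6
1 = 2·32016 − 5821·11
So 11·(-5821) ≡ 1 (mod 32016), hence d ≡ -5821 ≡ 26195 (mod 32016).

26195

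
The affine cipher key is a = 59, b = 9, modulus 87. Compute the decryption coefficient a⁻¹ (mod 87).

59

gcd(87, 59) by repeated division:
87 = 1×59 + 28
59 = 2×28 + 3
28 = 9×3 + 1
3 = 3×1 + 0
Since gcd(59, 87) = 1, back-substitute to write 1 as a combination:
1 = 28 − 9·3
1 = −9·59 + 19·28
1 = 19·87 − 28·59
Thus 59·(-28) ≡ 1 (mod 87); reducing, -28 mod 87 = 59.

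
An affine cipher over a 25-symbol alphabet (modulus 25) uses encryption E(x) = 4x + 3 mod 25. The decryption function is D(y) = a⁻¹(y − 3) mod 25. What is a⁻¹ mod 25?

gcd(25, 4) by repeated division:
25 = 6*4 + 1
4 = 4*1 + 0
Since gcd(4, 25) = 1, back-substitute to write 1 as a combination:
1 = 25 − 6·4
So 4·(-6) ≡ 1 (mod 25), and -6 ≡ 19 (mod 25).

19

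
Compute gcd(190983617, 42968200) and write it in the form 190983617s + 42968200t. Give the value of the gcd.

11

Euclidean algorithm:
190983617 = 4×42968200 + 19110817
42968200 = 2×19110817 + 4746566
19110817 = 4×4746566 + 124553
4746566 = 38×124553 + 13552
124553 = 9×13552 + 2585
13552 = 5×2585 + 627
2585 = 4×627 + 77
627 = 8×77 + 11
77 = 7×11 + 0
gcd(190983617, 42968200) = 11.
Back-substituting:
11 = 627 − 8·77
11 = −8·2585 + 33·627
11 = 33·13552 − 173·2585
11 = −173·124553 + 1590·13552
11 = 1590·4746566 − 60593·124553
11 = −60593·19110817 + 243962·4746566
11 = 243962·42968200 − 548517·19110817
11 = −548517·190983617 + 2438030·42968200
So 11 = (-548517)·190983617 + (2438030)·42968200.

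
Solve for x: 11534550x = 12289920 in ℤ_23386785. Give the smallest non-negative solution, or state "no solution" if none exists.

First find gcd(11534550, 23386785):
23386785 = 2*11534550 + 317685
11534550 = 36*317685 + 97890
317685 = 3*97890 + 24015
97890 = 4*24015 + 1830
24015 = 13*1830 + 225
1830 = 8*225 + 30
225 = 7*30 + 15
30 = 2*15 + 0
gcd = 15 and 15 | 12289920, so solutions exist. Divide through by 15: 768970x ≡ 819328 (mod 1559119).
Now find 768970⁻¹ mod 1559119:
1559119 = 2×768970 + 21179
768970 = 36×21179 + 6526
21179 = 3×6526 + 1601
6526 = 4×1601 + 122
1601 = 13×122 + 15
122 = 8×15 + 2
15 = 7×2 + 1
2 = 2×1 + 0
Back-substitute:
1 = 15 − 7·2
1 = −7·122 + 57·15
1 = 57·1601 − 748·122
1 = −748·6526 + 3049·1601
1 = 3049·21179 − 9895·6526
1 = −9895·768970 + 359269·21179
1 = 359269·1559119 − 728433·768970
So 768970·(-728433) ≡ 1 (mod 1559119), i.e. 768970⁻¹ ≡ 830686.
Then x ≡ 830686·819328 ≡ 522819 (mod 1559119); the smallest non-negative solution is x = 522819.

522819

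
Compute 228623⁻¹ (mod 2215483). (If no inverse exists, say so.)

1769330

gcd(2215483, 228623) by repeated division:
2215483 = 9×228623 + 157876
228623 = 1×157876 + 70747
157876 = 2×70747 + 16382
70747 = 4×16382 + 5219
16382 = 3×5219 + 725
5219 = 7×725 + 144
725 = 5×144 + 5
144 = 28×5 + 4
5 = 1×4 + 1
4 = 4×1 + 0
gcd = 1, so the inverse exists. Back-substitute:
1 = 5 − 4
1 = −144 + 29·5
1 = 29·725 − 146·144
1 = −146·5219 + 1051·725
1 = 1051·16382 − 3299·5219
1 = −3299·70747 + 14247·16382
1 = 14247·157876 − 31793·70747
1 = −31793·228623 + 46040·157876
1 = 46040·2215483 − 446153·228623
Hence 228623⁻¹ ≡ -446153 ≡ 1769330 (mod 2215483).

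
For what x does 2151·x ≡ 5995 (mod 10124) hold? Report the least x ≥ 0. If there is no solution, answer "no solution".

3481

First find gcd(2151, 10124):
10124 = 4*2151 + 1520
2151 = 1*1520 + 631
1520 = 2*631 + 258
631 = 2*258 + 115
258 = 2*115 + 28
115 = 4*28 + 3
28 = 9*3 + 1
3 = 3*1 + 0
gcd = 1, so a unique solution mod 10124 exists.
Back-substitute for the Bézout coefficients:
1 = 28 − 9·3
1 = −9·115 + 37·28
1 = 37·258 − 83·115
1 = −83·631 + 203·258
1 = 203·1520 − 489·631
1 = −489·2151 + 692·1520
1 = 692·10124 − 3257·2151
So 2151·(-3257) ≡ 1 (mod 10124), giving 2151⁻¹ ≡ 6867.
x ≡ 2151⁻¹·5995 ≡ 6867·5995 ≡ 3481 (mod 10124).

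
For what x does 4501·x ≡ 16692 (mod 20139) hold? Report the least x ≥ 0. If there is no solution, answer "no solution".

gcd(4501, 20139):
20139 = 4*4501 + 2135
4501 = 2*2135 + 231
2135 = 9*231 + 56
231 = 4*56 + 7
56 = 8*7 + 0
gcd = 7, but 7 ∤ 16692, so the congruence has no solution.

no solution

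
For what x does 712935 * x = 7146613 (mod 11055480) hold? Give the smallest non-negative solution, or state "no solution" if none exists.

no solution

gcd(712935, 11055480):
11055480 = 15×712935 + 361455
712935 = 1×361455 + 351480
361455 = 1×351480 + 9975
351480 = 35×9975 + 2355
9975 = 4×2355 + 555
2355 = 4×555 + 135
555 = 4×135 + 15
135 = 9×15 + 0
gcd = 15, but 15 ∤ 7146613, so the congruence has no solution.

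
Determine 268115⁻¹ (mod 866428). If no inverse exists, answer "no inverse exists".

Extended Euclidean algorithm:
866428 = 3*268115 + 62083
268115 = 4*62083 + 19783
62083 = 3*19783 + 2734
19783 = 7*2734 + 645
2734 = 4*645 + 154
645 = 4*154 + 29
154 = 5*29 + 9
29 = 3*9 + 2
9 = 4*2 + 1
2 = 2*1 + 0
The gcd is 1. Working backward:
1 = 9 − 4·2
1 = −4·29 + 13·9
1 = 13·154 − 69·29
1 = −69·645 + 289·154
1 = 289·2734 − 1225·645
1 = −1225·19783 + 8864·2734
1 = 8864·62083 − 27817·19783
1 = −27817·268115 + 120132·62083
1 = 120132·866428 − 388213·268115
So 268115·(-388213) ≡ 1 (mod 866428), and -388213 ≡ 478215 (mod 866428).

478215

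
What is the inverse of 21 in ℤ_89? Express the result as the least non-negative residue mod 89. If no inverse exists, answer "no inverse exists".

17

Apply the Euclidean algorithm to 89 and 21:
89 = 4·21 + 5
21 = 4·5 + 1
5 = 5·1 + 0
gcd = 1, so the inverse exists. Back-substitute:
1 = 21 − 4·5
1 = −4·89 + 17·21
So 21·17 ≡ 1 (mod 89).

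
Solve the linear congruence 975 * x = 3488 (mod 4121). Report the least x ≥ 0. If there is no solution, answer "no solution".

gcd(975, 4121):
4121 = 4×975 + 221
975 = 4×221 + 91
221 = 2×91 + 39
91 = 2×39 + 13
39 = 3×13 + 0
gcd = 13, but 13 ∤ 3488, so the congruence has no solution.

no solution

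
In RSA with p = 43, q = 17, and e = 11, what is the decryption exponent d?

611

φ(n) = (p−1)(q−1) = 42·16 = 672.
Need d with 11·d ≡ 1 (mod 672). Apply the extended Euclidean algorithm:
672 = 61·11 + 1
11 = 11·1 + 0
Back-substitute:
1 = 672 − 61·11
So 11·(-61) ≡ 1 (mod 672), hence d ≡ -61 ≡ 611 (mod 672).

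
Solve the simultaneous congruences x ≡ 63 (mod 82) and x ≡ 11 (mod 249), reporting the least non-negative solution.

Write x = 63 + 82·k. Then 82·k ≡ 11 − 63 ≡ 197 (mod 249).
Need 82⁻¹ mod 249. Extended Euclid on (249, 82):
249 = 3×82 + 3
82 = 27×3 + 1
3 = 3×1 + 0
Back-substitute:
1 = 82 − 27·3
1 = −27·249 + 82·82
82⁻¹ ≡ 82 (mod 249), so k ≡ 82·197 ≡ 218 (mod 249).
x = 63 + 82·218 = 17939.

17939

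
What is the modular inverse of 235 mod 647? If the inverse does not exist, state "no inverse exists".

212

Extended Euclidean algorithm:
647 = 2×235 + 177
235 = 1×177 + 58
177 = 3×58 + 3
58 = 19×3 + 1
3 = 3×1 + 0
The gcd is 1. Working backward:
1 = 58 − 19·3
1 = −19·177 + 58·58
1 = 58·235 − 77·177
1 = −77·647 + 212·235
So 235·212 ≡ 1 (mod 647).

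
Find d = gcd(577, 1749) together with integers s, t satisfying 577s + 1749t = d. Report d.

Apply Euclid's algorithm to 1749 and 577:
1749 = 3×577 + 18
577 = 32×18 + 1
18 = 18×1 + 0
gcd(577, 1749) = 1.
Back-substituting:
1 = 577 − 32·18
1 = −32·1749 + 97·577
So 1 = (-32)·1749 + (97)·577.

1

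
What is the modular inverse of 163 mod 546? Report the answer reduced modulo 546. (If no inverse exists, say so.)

67

Apply the Euclidean algorithm to 546 and 163:
546 = 3·163 + 57
163 = 2·57 + 49
57 = 1·49 + 8
49 = 6·8 + 1
8 = 8·1 + 0
The gcd is 1. Working backward:
1 = 49 − 6·8
1 = −6·57 + 7·49
1 = 7·163 − 20·57
1 = −20·546 + 67·163
So 163·67 ≡ 1 (mod 546).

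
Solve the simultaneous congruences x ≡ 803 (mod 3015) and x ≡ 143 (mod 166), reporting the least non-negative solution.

483203

Write x = 803 + 3015·k. Then 3015·k ≡ 143 − 803 ≡ 4 (mod 166).
Need 3015⁻¹ mod 166. Extended Euclid on (166, 27):
166 = 6×27 + 4
27 = 6×4 + 3
4 = 1×3 + 1
3 = 3×1 + 0
Back-substitute:
1 = 4 − 3
1 = −27 + 7·4
1 = 7·166 − 43·27
3015⁻¹ ≡ 123 (mod 166), so k ≡ 123·4 ≡ 160 (mod 166).
x = 803 + 3015·160 = 483203.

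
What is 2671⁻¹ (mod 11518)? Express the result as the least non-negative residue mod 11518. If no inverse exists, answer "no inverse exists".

8383

Extended Euclidean algorithm:
11518 = 4×2671 + 834
2671 = 3×834 + 169
834 = 4×169 + 158
169 = 1×158 + 11
158 = 14×11 + 4
11 = 2×4 + 3
4 = 1×3 + 1
3 = 3×1 + 0
gcd = 1, so the inverse exists. Back-substitute:
1 = 4 − 3
1 = −11 + 3·4
1 = 3·158 − 43·11
1 = −43·169 + 46·158
1 = 46·834 − 227·169
1 = −227·2671 + 727·834
1 = 727·11518 − 3135·2671
Hence 2671⁻¹ ≡ -3135 ≡ 8383 (mod 11518).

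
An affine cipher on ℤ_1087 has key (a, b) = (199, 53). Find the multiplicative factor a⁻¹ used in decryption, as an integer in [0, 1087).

gcd(1087, 199) by repeated division:
1087 = 5*199 + 92
199 = 2*92 + 15
92 = 6*15 + 2
15 = 7*2 + 1
2 = 2*1 + 0
Since gcd(199, 1087) = 1, back-substitute to write 1 as a combination:
1 = 15 − 7·2
1 = −7·92 + 43·15
1 = 43·199 − 93·92
1 = −93·1087 + 508·199
So 199·508 ≡ 1 (mod 1087).

508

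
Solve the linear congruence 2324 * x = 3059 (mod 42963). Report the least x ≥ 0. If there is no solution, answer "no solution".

9448

First find gcd(2324, 42963):
42963 = 18*2324 + 1131
2324 = 2*1131 + 62
1131 = 18*62 + 15
62 = 4*15 + 2
15 = 7*2 + 1
2 = 2*1 + 0
gcd = 1, so a unique solution mod 42963 exists.
Back-substitute for the Bézout coefficients:
1 = 15 − 7·2
1 = −7·62 + 29·15
1 = 29·1131 − 529·62
1 = −529·2324 + 1087·1131
1 = 1087·42963 − 20095·2324
So 2324·(-20095) ≡ 1 (mod 42963), giving 2324⁻¹ ≡ 22868.
x ≡ 2324⁻¹·3059 ≡ 22868·3059 ≡ 9448 (mod 42963).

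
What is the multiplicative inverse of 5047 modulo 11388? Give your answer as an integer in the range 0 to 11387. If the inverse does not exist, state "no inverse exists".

gcd(11388, 5047) by repeated division:
11388 = 2×5047 + 1294
5047 = 3×1294 + 1165
1294 = 1×1165 + 129
1165 = 9×129 + 4
129 = 32×4 + 1
4 = 4×1 + 0
Since gcd(5047, 11388) = 1, back-substitute to write 1 as a combination:
1 = 129 − 32·4
1 = −32·1165 + 289·129
1 = 289·1294 − 321·1165
1 = −321·5047 + 1252·1294
1 = 1252·11388 − 2825·5047
Thus 5047·(-2825) ≡ 1 (mod 11388); reducing, -2825 mod 11388 = 8563.

8563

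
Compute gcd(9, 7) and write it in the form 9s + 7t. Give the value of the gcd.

Repeated division:
9 = 1·7 + 2
7 = 3·2 + 1
2 = 2·1 + 0
gcd(9, 7) = 1.
Express as a combination:
1 = 7 − 3·2
1 = −3·9 + 4·7
So 1 = (-3)·9 + (4)·7.

1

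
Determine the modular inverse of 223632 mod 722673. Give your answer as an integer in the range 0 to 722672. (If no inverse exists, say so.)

no inverse exists

Euclidean algorithm on 722673, 223632:
722673 = 3·223632 + 51777
223632 = 4·51777 + 16524
51777 = 3·16524 + 2205
16524 = 7·2205 + 1089
2205 = 2·1089 + 27
1089 = 40·27 + 9
27 = 3·9 + 0
The gcd is 9, not 1, hence no inverse exists.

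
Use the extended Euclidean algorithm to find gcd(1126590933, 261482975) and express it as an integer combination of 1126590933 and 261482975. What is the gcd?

Repeated division:
1126590933 = 4×261482975 + 80659033
261482975 = 3×80659033 + 19505876
80659033 = 4×19505876 + 2635529
19505876 = 7×2635529 + 1057173
2635529 = 2×1057173 + 521183
1057173 = 2×521183 + 14807
521183 = 35×14807 + 2938
14807 = 5×2938 + 117
2938 = 25×117 + 13
117 = 9×13 + 0
gcd(1126590933, 261482975) = 13.
Back-substituting:
13 = 2938 − 25·117
13 = −25·14807 + 126·2938
13 = 126·521183 − 4435·14807
13 = −4435·1057173 + 8996·521183
13 = 8996·2635529 − 22427·1057173
13 = −22427·19505876 + 165985·2635529
13 = 165985·80659033 − 686367·19505876
13 = −686367·261482975 + 2225086·80659033
13 = 2225086·1126590933 − 9586711·261482975
So 13 = (2225086)·1126590933 + (-9586711)·261482975.

13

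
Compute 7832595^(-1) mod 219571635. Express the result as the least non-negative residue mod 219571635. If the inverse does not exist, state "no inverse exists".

Compute gcd(7832595, 219571635):
219571635 = 28×7832595 + 258975
7832595 = 30×258975 + 63345
258975 = 4×63345 + 5595
63345 = 11×5595 + 1800
5595 = 3×1800 + 195
1800 = 9×195 + 45
195 = 4×45 + 15
45 = 3×15 + 0
Since gcd = 15 > 1, 7832595 is not a unit mod 219571635.

no inverse exists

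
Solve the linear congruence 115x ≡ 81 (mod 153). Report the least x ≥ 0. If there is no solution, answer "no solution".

First find gcd(115, 153):
153 = 1*115 + 38
115 = 3*38 + 1
38 = 38*1 + 0
gcd = 1, so a unique solution mod 153 exists.
Back-substitute for the Bézout coefficients:
1 = 115 − 3·38
1 = −3·153 + 4·115
So 115·(4) ≡ 1 (mod 153), giving 115⁻¹ ≡ 4.
x ≡ 115⁻¹·81 ≡ 4·81 ≡ 18 (mod 153).

18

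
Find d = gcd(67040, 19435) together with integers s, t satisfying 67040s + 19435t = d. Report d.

5

Apply Euclid's algorithm to 67040 and 19435:
67040 = 3·19435 + 8735
19435 = 2·8735 + 1965
8735 = 4·1965 + 875
1965 = 2·875 + 215
875 = 4·215 + 15
215 = 14·15 + 5
15 = 3·5 + 0
gcd(67040, 19435) = 5.
Back-substituting:
5 = 215 − 14·15
5 = −14·875 + 57·215
5 = 57·1965 − 128·875
5 = −128·8735 + 569·1965
5 = 569·19435 − 1266·8735
5 = −1266·67040 + 4367·19435
So 5 = (-1266)·67040 + (4367)·19435.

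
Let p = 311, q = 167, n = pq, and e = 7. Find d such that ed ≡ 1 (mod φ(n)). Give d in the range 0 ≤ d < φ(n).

φ(n) = (p−1)(q−1) = 310·166 = 51460.
Need d with 7·d ≡ 1 (mod 51460). Apply the extended Euclidean algorithm:
51460 = 7351·7 + 3
7 = 2·3 + 1
3 = 3·1 + 0
Back-substitute:
1 = 7 − 2·3
1 = −2·51460 + 14703·7
So 7·14703 ≡ 1 (mod 51460), hence d = 14703.

14703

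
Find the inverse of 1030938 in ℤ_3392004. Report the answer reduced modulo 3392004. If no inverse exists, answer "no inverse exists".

Euclidean algorithm on 3392004, 1030938:
3392004 = 3·1030938 + 299190
1030938 = 3·299190 + 133368
299190 = 2·133368 + 32454
133368 = 4·32454 + 3552
32454 = 9·3552 + 486
3552 = 7·486 + 150
486 = 3·150 + 36
150 = 4·36 + 6
36 = 6·6 + 0
The gcd is 6, not 1, hence no inverse exists.

no inverse exists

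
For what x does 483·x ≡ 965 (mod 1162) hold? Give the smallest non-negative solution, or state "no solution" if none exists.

gcd(483, 1162):
1162 = 2*483 + 196
483 = 2*196 + 91
196 = 2*91 + 14
91 = 6*14 + 7
14 = 2*7 + 0
gcd = 7, but 7 ∤ 965, so the congruence has no solution.

no solution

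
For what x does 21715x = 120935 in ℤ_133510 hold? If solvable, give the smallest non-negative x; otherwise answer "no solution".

First find gcd(21715, 133510):
133510 = 6*21715 + 3220
21715 = 6*3220 + 2395
3220 = 1*2395 + 825
2395 = 2*825 + 745
825 = 1*745 + 80
745 = 9*80 + 25
80 = 3*25 + 5
25 = 5*5 + 0
gcd = 5 and 5 | 120935, so solutions exist. Divide through by 5: 4343x ≡ 24187 (mod 26702).
Now find 4343⁻¹ mod 26702:
26702 = 6·4343 + 644
4343 = 6·644 + 479
644 = 1·479 + 165
479 = 2·165 + 149
165 = 1·149 + 16
149 = 9·16 + 5
16 = 3·5 + 1
5 = 5·1 + 0
Back-substitute:
1 = 16 − 3·5
1 = −3·149 + 28·16
1 = 28·165 − 31·149
1 = −31·479 + 90·165
1 = 90·644 − 121·479
1 = −121·4343 + 816·644
1 = 816·26702 − 5017·4343
So 4343·(-5017) ≡ 1 (mod 26702), i.e. 4343⁻¹ ≡ 21685.
Then x ≡ 21685·24187 ≡ 14411 (mod 26702); the smallest non-negative solution is x = 14411.

14411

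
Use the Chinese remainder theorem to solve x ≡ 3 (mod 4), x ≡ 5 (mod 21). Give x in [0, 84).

Write x = 3 + 4·k. Then 4·k ≡ 5 − 3 ≡ 2 (mod 21).
Need 4⁻¹ mod 21. Extended Euclid on (21, 4):
21 = 5*4 + 1
4 = 4*1 + 0
Back-substitute:
1 = 21 − 5·4
4⁻¹ ≡ 16 (mod 21), so k ≡ 16·2 ≡ 11 (mod 21).
x = 3 + 4·11 = 47.

47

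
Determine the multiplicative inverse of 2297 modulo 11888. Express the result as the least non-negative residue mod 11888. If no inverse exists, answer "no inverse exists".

11593

Run Euclid on (11888, 2297):
11888 = 5×2297 + 403
2297 = 5×403 + 282
403 = 1×282 + 121
282 = 2×121 + 40
121 = 3×40 + 1
40 = 40×1 + 0
gcd = 1, so the inverse exists. Back-substitute:
1 = 121 − 3·40
1 = −3·282 + 7·121
1 = 7·403 − 10·282
1 = −10·2297 + 57·403
1 = 57·11888 − 295·2297
Hence 2297⁻¹ ≡ -295 ≡ 11593 (mod 11888).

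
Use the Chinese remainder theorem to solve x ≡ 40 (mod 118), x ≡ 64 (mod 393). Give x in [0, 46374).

28360

Write x = 40 + 118·k. Then 118·k ≡ 64 − 40 ≡ 24 (mod 393).
Need 118⁻¹ mod 393. Extended Euclid on (393, 118):
393 = 3·118 + 39
118 = 3·39 + 1
39 = 39·1 + 0
Back-substitute:
1 = 118 − 3·39
1 = −3·393 + 10·118
118⁻¹ ≡ 10 (mod 393), so k ≡ 10·24 ≡ 240 (mod 393).
x = 40 + 118·240 = 28360.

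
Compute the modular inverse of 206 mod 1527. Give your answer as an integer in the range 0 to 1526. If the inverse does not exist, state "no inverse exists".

467

Extended Euclidean algorithm:
1527 = 7·206 + 85
206 = 2·85 + 36
85 = 2·36 + 13
36 = 2·13 + 10
13 = 1·10 + 3
10 = 3·3 + 1
3 = 3·1 + 0
gcd = 1, so the inverse exists. Back-substitute:
1 = 10 − 3·3
1 = −3·13 + 4·10
1 = 4·36 − 11·13
1 = −11·85 + 26·36
1 = 26·206 − 63·85
1 = −63·1527 + 467·206
So 206·467 ≡ 1 (mod 1527).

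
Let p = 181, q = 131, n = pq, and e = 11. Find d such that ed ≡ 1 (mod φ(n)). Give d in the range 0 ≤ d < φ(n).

14891

φ(n) = (p−1)(q−1) = 180·130 = 23400.
Need d with 11·d ≡ 1 (mod 23400). Apply the extended Euclidean algorithm:
23400 = 2127·11 + 3
11 = 3·3 + 2
3 = 1·2 + 1
2 = 2·1 + 0
Back-substitute:
1 = 3 − 2
1 = −11 + 4·3
1 = 4·23400 − 8509·11
So 11·(-8509) ≡ 1 (mod 23400), hence d ≡ -8509 ≡ 14891 (mod 23400).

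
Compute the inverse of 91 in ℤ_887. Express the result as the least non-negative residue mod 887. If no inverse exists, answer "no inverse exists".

Run Euclid on (887, 91):
887 = 9×91 + 68
91 = 1×68 + 23
68 = 2×23 + 22
23 = 1×22 + 1
22 = 22×1 + 0
The gcd is 1. Working backward:
1 = 23 − 22
1 = −68 + 3·23
1 = 3·91 − 4·68
1 = −4·887 + 39·91
So 91·39 ≡ 1 (mod 887).

39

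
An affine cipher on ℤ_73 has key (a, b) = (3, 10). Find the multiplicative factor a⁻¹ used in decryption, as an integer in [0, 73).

Extended Euclidean algorithm:
73 = 24·3 + 1
3 = 3·1 + 0
Since gcd(3, 73) = 1, back-substitute to write 1 as a combination:
1 = 73 − 24·3
Hence 3⁻¹ ≡ -24 ≡ 49 (mod 73).

49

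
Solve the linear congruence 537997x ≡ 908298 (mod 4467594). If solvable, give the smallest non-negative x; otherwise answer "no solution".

2685132

First find gcd(537997, 4467594):
4467594 = 8×537997 + 163618
537997 = 3×163618 + 47143
163618 = 3×47143 + 22189
47143 = 2×22189 + 2765
22189 = 8×2765 + 69
2765 = 40×69 + 5
69 = 13×5 + 4
5 = 1×4 + 1
4 = 4×1 + 0
gcd = 1, so a unique solution mod 4467594 exists.
Back-substitute for the Bézout coefficients:
1 = 5 − 4
1 = −69 + 14·5
1 = 14·2765 − 561·69
1 = −561·22189 + 4502·2765
1 = 4502·47143 − 9565·22189
1 = −9565·163618 + 33197·47143
1 = 33197·537997 − 109156·163618
1 = −109156·4467594 + 906445·537997
So 537997·(906445) ≡ 1 (mod 4467594), giving 537997⁻¹ ≡ 906445.
x ≡ 537997⁻¹·908298 ≡ 906445·908298 ≡ 2685132 (mod 4467594).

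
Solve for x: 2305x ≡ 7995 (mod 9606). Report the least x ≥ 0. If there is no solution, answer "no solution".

8901

First find gcd(2305, 9606):
9606 = 4·2305 + 386
2305 = 5·386 + 375
386 = 1·375 + 11
375 = 34·11 + 1
11 = 11·1 + 0
gcd = 1, so a unique solution mod 9606 exists.
Back-substitute for the Bézout coefficients:
1 = 375 − 34·11
1 = −34·386 + 35·375
1 = 35·2305 − 209·386
1 = −209·9606 + 871·2305
So 2305·(871) ≡ 1 (mod 9606), giving 2305⁻¹ ≡ 871.
x ≡ 2305⁻¹·7995 ≡ 871·7995 ≡ 8901 (mod 9606).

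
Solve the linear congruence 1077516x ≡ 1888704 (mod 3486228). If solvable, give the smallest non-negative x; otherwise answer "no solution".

First find gcd(1077516, 3486228):
3486228 = 3*1077516 + 253680
1077516 = 4*253680 + 62796
253680 = 4*62796 + 2496
62796 = 25*2496 + 396
2496 = 6*396 + 120
396 = 3*120 + 36
120 = 3*36 + 12
36 = 3*12 + 0
gcd = 12 and 12 | 1888704, so solutions exist. Divide through by 12: 89793x ≡ 157392 (mod 290519).
Now find 89793⁻¹ mod 290519:
290519 = 3·89793 + 21140
89793 = 4·21140 + 5233
21140 = 4·5233 + 208
5233 = 25·208 + 33
208 = 6·33 + 10
33 = 3·10 + 3
10 = 3·3 + 1
3 = 3·1 + 0
Back-substitute:
1 = 10 − 3·3
1 = −3·33 + 10·10
1 = 10·208 − 63·33
1 = −63·5233 + 1585·208
1 = 1585·21140 − 6403·5233
1 = −6403·89793 + 27197·21140
1 = 27197·290519 − 87994·89793
So 89793·(-87994) ≡ 1 (mod 290519), i.e. 89793⁻¹ ≡ 202525.
Then x ≡ 202525·157392 ≡ 70120 (mod 290519); the smallest non-negative solution is x = 70120.

70120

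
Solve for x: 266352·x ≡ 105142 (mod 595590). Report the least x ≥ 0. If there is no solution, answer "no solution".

gcd(266352, 595590):
595590 = 2×266352 + 62886
266352 = 4×62886 + 14808
62886 = 4×14808 + 3654
14808 = 4×3654 + 192
3654 = 19×192 + 6
192 = 32×6 + 0
gcd = 6, but 6 ∤ 105142, so the congruence has no solution.

no solution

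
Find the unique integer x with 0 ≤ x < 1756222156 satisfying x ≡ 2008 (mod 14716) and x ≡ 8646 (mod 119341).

Write x = 2008 + 14716·k. Then 14716·k ≡ 8646 − 2008 ≡ 6638 (mod 119341).
Need 14716⁻¹ mod 119341. Extended Euclid on (119341, 14716):
119341 = 8*14716 + 1613
14716 = 9*1613 + 199
1613 = 8*199 + 21
199 = 9*21 + 10
21 = 2*10 + 1
10 = 10*1 + 0
Back-substitute:
1 = 21 − 2·10
1 = −2·199 + 19·21
1 = 19·1613 − 154·199
1 = −154·14716 + 1405·1613
1 = 1405·119341 − 11394·14716
14716⁻¹ ≡ 107947 (mod 119341), so k ≡ 107947·6638 ≡ 28822 (mod 119341).
x = 2008 + 14716·28822 = 424146560.

424146560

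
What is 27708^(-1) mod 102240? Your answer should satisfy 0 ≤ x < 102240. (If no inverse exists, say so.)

no inverse exists

Compute gcd(27708, 102240):
102240 = 3×27708 + 19116
27708 = 1×19116 + 8592
19116 = 2×8592 + 1932
8592 = 4×1932 + 864
1932 = 2×864 + 204
864 = 4×204 + 48
204 = 4×48 + 12
48 = 4×12 + 0
The gcd is 12, not 1, hence no inverse exists.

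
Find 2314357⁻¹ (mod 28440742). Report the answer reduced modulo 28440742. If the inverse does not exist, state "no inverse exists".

21381251

Extended Euclidean algorithm:
28440742 = 12·2314357 + 668458
2314357 = 3·668458 + 308983
668458 = 2·308983 + 50492
308983 = 6·50492 + 6031
50492 = 8·6031 + 2244
6031 = 2·2244 + 1543
2244 = 1·1543 + 701
1543 = 2·701 + 141
701 = 4·141 + 137
141 = 1·137 + 4
137 = 34·4 + 1
4 = 4·1 + 0
Since gcd(2314357, 28440742) = 1, back-substitute to write 1 as a combination:
1 = 137 − 34·4
1 = −34·141 + 35·137
1 = 35·701 − 174·141
1 = −174·1543 + 383·701
1 = 383·2244 − 557·1543
1 = −557·6031 + 1497·2244
1 = 1497·50492 − 12533·6031
1 = −12533·308983 + 76695·50492
1 = 76695·668458 − 165923·308983
1 = −165923·2314357 + 574464·668458
1 = 574464·28440742 − 7059491·2314357
Thus 2314357·(-7059491) ≡ 1 (mod 28440742); reducing, -7059491 mod 28440742 = 21381251.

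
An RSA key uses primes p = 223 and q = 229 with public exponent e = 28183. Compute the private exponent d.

φ(n) = (p−1)(q−1) = 222·228 = 50616.
Need d with 28183·d ≡ 1 (mod 50616). Apply the extended Euclidean algorithm:
50616 = 1·28183 + 22433
28183 = 1·22433 + 5750
22433 = 3·5750 + 5183
5750 = 1·5183 + 567
5183 = 9·567 + 80
567 = 7·80 + 7
80 = 11·7 + 3
7 = 2·3 + 1
3 = 3·1 + 0
Back-substitute:
1 = 7 − 2·3
1 = −2·80 + 23·7
1 = 23·567 − 163·80
1 = −163·5183 + 1490·567
1 = 1490·5750 − 1653·5183
1 = −1653·22433 + 6449·5750
1 = 6449·28183 − 8102·22433
1 = −8102·50616 + 14551·28183
So 28183·14551 ≡ 1 (mod 50616), hence d = 14551.

14551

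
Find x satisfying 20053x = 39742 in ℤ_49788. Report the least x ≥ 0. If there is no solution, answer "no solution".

39454

First find gcd(20053, 49788):
49788 = 2×20053 + 9682
20053 = 2×9682 + 689
9682 = 14×689 + 36
689 = 19×36 + 5
36 = 7×5 + 1
5 = 5×1 + 0
gcd = 1, so a unique solution mod 49788 exists.
Back-substitute for the Bézout coefficients:
1 = 36 − 7·5
1 = −7·689 + 134·36
1 = 134·9682 − 1883·689
1 = −1883·20053 + 3900·9682
1 = 3900·49788 − 9683·20053
So 20053·(-9683) ≡ 1 (mod 49788), giving 20053⁻¹ ≡ 40105.
x ≡ 20053⁻¹·39742 ≡ 40105·39742 ≡ 39454 (mod 49788).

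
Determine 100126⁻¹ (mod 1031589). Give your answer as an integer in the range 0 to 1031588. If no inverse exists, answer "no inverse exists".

no inverse exists

Euclidean algorithm on 1031589, 100126:
1031589 = 10*100126 + 30329
100126 = 3*30329 + 9139
30329 = 3*9139 + 2912
9139 = 3*2912 + 403
2912 = 7*403 + 91
403 = 4*91 + 39
91 = 2*39 + 13
39 = 3*13 + 0
Since gcd = 13 > 1, 100126 is not a unit mod 1031589.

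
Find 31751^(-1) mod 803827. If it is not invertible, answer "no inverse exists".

91722

gcd(803827, 31751) by repeated division:
803827 = 25·31751 + 10052
31751 = 3·10052 + 1595
10052 = 6·1595 + 482
1595 = 3·482 + 149
482 = 3·149 + 35
149 = 4·35 + 9
35 = 3·9 + 8
9 = 1·8 + 1
8 = 8·1 + 0
Since gcd(31751, 803827) = 1, back-substitute to write 1 as a combination:
1 = 9 − 8
1 = −35 + 4·9
1 = 4·149 − 17·35
1 = −17·482 + 55·149
1 = 55·1595 − 182·482
1 = −182·10052 + 1147·1595
1 = 1147·31751 − 3623·10052
1 = −3623·803827 + 91722·31751
So 31751·91722 ≡ 1 (mod 803827).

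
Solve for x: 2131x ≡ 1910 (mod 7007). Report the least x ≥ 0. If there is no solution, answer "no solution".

6176

First find gcd(2131, 7007):
7007 = 3·2131 + 614
2131 = 3·614 + 289
614 = 2·289 + 36
289 = 8·36 + 1
36 = 36·1 + 0
gcd = 1, so a unique solution mod 7007 exists.
Back-substitute for the Bézout coefficients:
1 = 289 − 8·36
1 = −8·614 + 17·289
1 = 17·2131 − 59·614
1 = −59·7007 + 194·2131
So 2131·(194) ≡ 1 (mod 7007), giving 2131⁻¹ ≡ 194.
x ≡ 2131⁻¹·1910 ≡ 194·1910 ≡ 6176 (mod 7007).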